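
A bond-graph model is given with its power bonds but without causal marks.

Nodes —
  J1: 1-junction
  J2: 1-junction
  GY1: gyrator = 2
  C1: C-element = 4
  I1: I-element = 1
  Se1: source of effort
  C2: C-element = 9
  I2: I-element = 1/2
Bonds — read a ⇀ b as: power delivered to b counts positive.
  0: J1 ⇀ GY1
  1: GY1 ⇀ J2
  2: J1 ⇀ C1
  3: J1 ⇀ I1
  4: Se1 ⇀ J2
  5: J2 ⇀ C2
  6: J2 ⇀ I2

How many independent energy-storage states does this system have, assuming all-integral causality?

b4 →J2  (Se1: effort source, stroke at far end)
b2 →J1  (C1 integral (e out))
b3 →I1  (I1 outputs flow p/I1)
b0 →J1  (1-jn J1 has f-setter on 3)
b1 →J2  (GY GY1: same side as bond 0)
b5 →J2  (prefer integral on C2)
b6 →I2  (J2 needs exactly one f-in)

4  (C1, C2, I1, I2 all integral)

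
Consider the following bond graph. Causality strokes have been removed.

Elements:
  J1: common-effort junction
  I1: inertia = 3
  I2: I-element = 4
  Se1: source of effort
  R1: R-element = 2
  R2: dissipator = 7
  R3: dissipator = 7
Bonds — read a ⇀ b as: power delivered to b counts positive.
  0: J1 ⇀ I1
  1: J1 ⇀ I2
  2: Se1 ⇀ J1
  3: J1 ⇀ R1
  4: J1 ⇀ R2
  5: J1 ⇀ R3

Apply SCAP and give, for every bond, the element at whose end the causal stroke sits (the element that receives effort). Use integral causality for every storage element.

β0 stroke→I1
β1 stroke→I2
β2 stroke→J1
β3 stroke→R1
β4 stroke→R2
β5 stroke→R3

#2 |J1  (Se1: effort source, stroke at far end)
#0 |I1  (J1: bond 2 brought effort, rest push out)
#1 |I2  (J1: bond 2 brought effort, rest push out)
#3 |R1  (common-e at J1 fixed by 2)
#4 |R2  (0-jn J1 has e-setter on 2)
#5 |R3  (J1 effort already set via bond 2)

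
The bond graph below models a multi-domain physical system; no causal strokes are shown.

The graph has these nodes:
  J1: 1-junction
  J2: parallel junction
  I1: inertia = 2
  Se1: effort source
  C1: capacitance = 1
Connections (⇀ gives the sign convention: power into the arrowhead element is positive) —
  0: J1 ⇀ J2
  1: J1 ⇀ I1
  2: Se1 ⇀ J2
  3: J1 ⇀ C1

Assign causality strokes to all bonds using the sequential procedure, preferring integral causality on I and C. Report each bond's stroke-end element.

β0 |J1
β1 |I1
β2 |J2
β3 |J1

bond 2 |J2  (Se1 fixes effort; stroke away)
bond 0 |J1  (J2: bond 2 brought effort, rest push out)
bond 1 |I1  (I1 integral (f out))
bond 3 |J1  (J1 flow already set via bond 1)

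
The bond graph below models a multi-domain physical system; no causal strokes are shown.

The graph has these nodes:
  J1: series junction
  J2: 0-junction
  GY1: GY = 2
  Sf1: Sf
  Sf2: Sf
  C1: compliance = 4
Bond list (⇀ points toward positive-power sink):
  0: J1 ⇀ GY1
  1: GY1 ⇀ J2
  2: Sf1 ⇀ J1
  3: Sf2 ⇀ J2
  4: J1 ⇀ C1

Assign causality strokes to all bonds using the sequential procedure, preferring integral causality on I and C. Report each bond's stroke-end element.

β2 stroke at Sf1  (Sf1 (Sf) sets flow on bond)
β3 stroke at Sf2  (Sf2 fixes flow; stroke at Sf2)
β0 stroke at J1  (common-f at J1 fixed by 2)
β4 stroke at J1  (1-jn J1 has f-setter on 2)
β1 stroke at J2  (J2: last free bond brings effort in)

b0 stroke at J1
b1 stroke at J2
b2 stroke at Sf1
b3 stroke at Sf2
b4 stroke at J1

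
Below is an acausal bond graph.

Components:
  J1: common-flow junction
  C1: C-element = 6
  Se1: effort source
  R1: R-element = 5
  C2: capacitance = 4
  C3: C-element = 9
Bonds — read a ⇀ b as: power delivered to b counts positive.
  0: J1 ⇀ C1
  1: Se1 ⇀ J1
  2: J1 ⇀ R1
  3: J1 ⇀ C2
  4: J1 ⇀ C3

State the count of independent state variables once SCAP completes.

3  (C1, C2, C3 all integral)

bond 1 stroke→J1  (Se1 (Se) sets effort on bond)
bond 0 stroke→J1  (prefer integral on C1)
bond 3 stroke→J1  (prefer integral on C2)
bond 4 stroke→J1  (C3: C, integral causality)
bond 2 stroke→R1  (only one flow-in slot at J1)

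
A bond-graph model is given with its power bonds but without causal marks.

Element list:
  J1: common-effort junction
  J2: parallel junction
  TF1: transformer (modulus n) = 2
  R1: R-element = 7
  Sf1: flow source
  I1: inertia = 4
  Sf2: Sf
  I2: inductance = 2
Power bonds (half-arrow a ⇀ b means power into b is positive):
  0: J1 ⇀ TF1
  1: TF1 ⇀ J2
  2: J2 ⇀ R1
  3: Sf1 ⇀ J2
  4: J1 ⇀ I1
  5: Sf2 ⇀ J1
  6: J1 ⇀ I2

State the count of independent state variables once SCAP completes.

β3 stroke→Sf1  (Sf1 (Sf) sets flow on bond)
β5 stroke→Sf2  (Sf2 (Sf) sets flow on bond)
β4 stroke→I1  (prefer integral on I1)
β6 stroke→I2  (I2 integral (f out))
β0 stroke→J1  (J1: last free bond brings effort in)
β1 stroke→TF1  (through TF1, causality passes straight; one stroke at TF1)
β2 stroke→J2  (J2 needs exactly one e-in)

2  (I1, I2 all integral)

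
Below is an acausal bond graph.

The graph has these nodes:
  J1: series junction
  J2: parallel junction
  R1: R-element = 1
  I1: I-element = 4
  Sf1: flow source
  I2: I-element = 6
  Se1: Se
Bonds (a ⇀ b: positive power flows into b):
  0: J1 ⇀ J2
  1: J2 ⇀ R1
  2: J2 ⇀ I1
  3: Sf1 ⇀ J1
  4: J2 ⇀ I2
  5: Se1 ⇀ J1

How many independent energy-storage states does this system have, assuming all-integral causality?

#3 stroke at Sf1  (Sf1 (Sf) sets flow on bond)
#5 stroke at J1  (Se1 fixes effort; stroke away)
#0 stroke at J1  (1-jn J1 has f-setter on 3)
#2 stroke at I1  (I1 outputs flow p/I1)
#4 stroke at I2  (I2 integral (f out))
#1 stroke at J2  (closing 0-jn rule on J2)

2  (I1, I2 all integral)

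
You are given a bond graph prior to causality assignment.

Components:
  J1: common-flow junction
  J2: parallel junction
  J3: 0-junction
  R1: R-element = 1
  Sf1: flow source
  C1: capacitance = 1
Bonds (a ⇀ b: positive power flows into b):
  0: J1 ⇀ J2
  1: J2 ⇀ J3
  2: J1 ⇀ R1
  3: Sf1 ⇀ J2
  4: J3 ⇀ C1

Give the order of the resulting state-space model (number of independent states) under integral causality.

1  (C1 all integral)

#3 stroke at Sf1  (source Sf1 imposes f)
#4 stroke at J3  (C1 outputs effort q/C1)
#1 stroke at J2  (J3 effort already set via bond 4)
#0 stroke at J1  (J2: bond 1 brought effort, rest push out)
#2 stroke at R1  (J1 needs exactly one f-in)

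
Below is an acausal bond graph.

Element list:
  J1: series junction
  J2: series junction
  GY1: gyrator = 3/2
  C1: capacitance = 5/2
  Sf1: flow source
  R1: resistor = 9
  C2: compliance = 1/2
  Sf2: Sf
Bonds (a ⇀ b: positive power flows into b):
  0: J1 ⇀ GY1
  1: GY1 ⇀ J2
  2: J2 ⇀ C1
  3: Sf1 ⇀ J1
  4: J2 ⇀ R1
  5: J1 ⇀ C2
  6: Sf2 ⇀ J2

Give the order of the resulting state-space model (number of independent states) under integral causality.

#3 stroke at Sf1  (Sf1 fixes flow; stroke at Sf1)
#6 stroke at Sf2  (Sf2 fixes flow; stroke at Sf2)
#0 stroke at J1  (J1: bond 3 brought flow, rest push out)
#5 stroke at J1  (J1 flow already set via bond 3)
#1 stroke at J2  (J2 flow already set via bond 6)
#2 stroke at J2  (common-f at J2 fixed by 6)
#4 stroke at J2  (1-jn J2 has f-setter on 6)

2  (C1, C2 all integral)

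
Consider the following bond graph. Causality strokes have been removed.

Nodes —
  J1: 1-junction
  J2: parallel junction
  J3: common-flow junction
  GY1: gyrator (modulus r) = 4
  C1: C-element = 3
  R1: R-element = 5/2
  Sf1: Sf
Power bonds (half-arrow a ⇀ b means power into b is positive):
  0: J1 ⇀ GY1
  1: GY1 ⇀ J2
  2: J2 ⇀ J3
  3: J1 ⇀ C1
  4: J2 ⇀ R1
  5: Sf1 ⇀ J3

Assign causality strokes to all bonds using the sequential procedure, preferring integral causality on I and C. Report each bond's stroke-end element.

β5 →Sf1  (source Sf1 imposes f)
β2 →J3  (common-f at J3 fixed by 5)
β3 →J1  (C1 outputs effort q/C1)
β0 →GY1  (J1 needs exactly one f-in)
β1 →GY1  (GY1 both-in/both-out from 0)
β4 →J2  (J2 needs exactly one e-in)

b0 →GY1
b1 →GY1
b2 →J3
b3 →J1
b4 →J2
b5 →Sf1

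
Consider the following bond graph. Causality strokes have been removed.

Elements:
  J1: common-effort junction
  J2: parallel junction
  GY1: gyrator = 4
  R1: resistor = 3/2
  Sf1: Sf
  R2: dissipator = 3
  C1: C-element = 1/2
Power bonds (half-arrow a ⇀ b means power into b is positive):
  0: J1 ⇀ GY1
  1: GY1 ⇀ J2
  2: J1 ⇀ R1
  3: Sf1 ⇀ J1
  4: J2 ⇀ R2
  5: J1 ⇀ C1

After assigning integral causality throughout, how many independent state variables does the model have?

β3 |Sf1  (Sf1 fixes flow; stroke at Sf1)
β5 |J1  (C1 integral (e out))
β0 |GY1  (J1: bond 5 brought effort, rest push out)
β2 |R1  (J1 effort already set via bond 5)
β1 |GY1  (through GY1, causality inverts; strokes same side of GY1)
β4 |J2  (J2: last free bond brings effort in)

1  (C1 all integral)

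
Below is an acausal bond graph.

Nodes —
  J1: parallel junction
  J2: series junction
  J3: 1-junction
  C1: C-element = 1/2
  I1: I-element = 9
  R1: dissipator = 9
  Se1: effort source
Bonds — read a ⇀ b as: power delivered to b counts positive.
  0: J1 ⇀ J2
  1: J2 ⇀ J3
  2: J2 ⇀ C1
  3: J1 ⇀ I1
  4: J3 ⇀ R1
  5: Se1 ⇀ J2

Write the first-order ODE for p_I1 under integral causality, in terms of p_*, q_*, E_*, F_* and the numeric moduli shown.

dp_I1/dt = -E_Se1 - p_I1 + 2*q_C1

#5 |J2  (Se1: effort source, stroke at far end)
#2 |J2  (C1: C, integral causality)
#3 |I1  (I1 integral (f out))
#0 |J1  (J1 needs exactly one e-in)
#1 |J2  (1-jn J2 has f-setter on 0)
#4 |J3  (J3 flow already set via bond 1)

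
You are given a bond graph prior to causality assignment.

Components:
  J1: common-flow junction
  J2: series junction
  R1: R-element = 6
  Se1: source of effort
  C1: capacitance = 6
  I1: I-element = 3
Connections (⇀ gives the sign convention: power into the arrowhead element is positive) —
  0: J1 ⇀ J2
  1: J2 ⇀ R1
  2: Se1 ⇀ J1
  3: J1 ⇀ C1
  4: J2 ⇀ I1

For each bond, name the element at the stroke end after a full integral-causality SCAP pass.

b0 stroke at J2
b1 stroke at J2
b2 stroke at J1
b3 stroke at J1
b4 stroke at I1

bond 2 →J1  (source Se1 imposes e)
bond 3 →J1  (C1 outputs effort q/C1)
bond 0 →J2  (J1 needs exactly one f-in)
bond 4 →I1  (I1 outputs flow p/I1)
bond 1 →J2  (J2: bond 4 brought flow, rest push out)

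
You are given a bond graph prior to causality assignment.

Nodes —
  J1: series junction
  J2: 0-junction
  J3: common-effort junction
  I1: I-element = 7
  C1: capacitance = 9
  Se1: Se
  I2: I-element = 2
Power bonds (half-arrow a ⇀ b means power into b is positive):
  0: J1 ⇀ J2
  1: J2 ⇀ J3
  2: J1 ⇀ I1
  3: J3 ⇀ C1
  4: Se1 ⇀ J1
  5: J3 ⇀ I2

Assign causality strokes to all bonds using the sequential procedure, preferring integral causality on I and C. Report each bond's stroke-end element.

bond 0 →J1
bond 1 →J2
bond 2 →I1
bond 3 →J3
bond 4 →J1
bond 5 →I2

β4 |J1  (Se1 (Se) sets effort on bond)
β2 |I1  (I1 outputs flow p/I1)
β0 |J1  (J1 flow already set via bond 2)
β1 |J2  (J2 needs exactly one e-in)
β3 |J3  (prefer integral on C1)
β5 |I2  (J3: bond 3 brought effort, rest push out)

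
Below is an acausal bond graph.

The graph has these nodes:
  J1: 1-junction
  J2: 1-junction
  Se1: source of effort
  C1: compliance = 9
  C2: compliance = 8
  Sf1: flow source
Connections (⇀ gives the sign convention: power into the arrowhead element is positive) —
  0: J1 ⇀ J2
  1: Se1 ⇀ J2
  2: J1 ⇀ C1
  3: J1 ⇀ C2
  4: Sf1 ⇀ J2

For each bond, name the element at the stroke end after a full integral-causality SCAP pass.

β1 →J2  (Se1: effort source, stroke at far end)
β4 →Sf1  (Sf1 fixes flow; stroke at Sf1)
β0 →J2  (common-f at J2 fixed by 4)
β2 →J1  (common-f at J1 fixed by 0)
β3 →J1  (J1 flow already set via bond 0)

b0 →J2
b1 →J2
b2 →J1
b3 →J1
b4 →Sf1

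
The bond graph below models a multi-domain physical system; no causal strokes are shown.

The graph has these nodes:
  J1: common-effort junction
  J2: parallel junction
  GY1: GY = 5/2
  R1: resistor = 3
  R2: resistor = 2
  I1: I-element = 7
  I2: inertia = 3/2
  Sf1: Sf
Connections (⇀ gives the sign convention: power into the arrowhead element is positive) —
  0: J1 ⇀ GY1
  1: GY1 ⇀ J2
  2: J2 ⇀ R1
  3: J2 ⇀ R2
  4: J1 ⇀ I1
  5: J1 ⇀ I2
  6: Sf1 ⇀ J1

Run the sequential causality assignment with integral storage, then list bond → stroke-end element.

#0 stroke at J1
#1 stroke at J2
#2 stroke at R1
#3 stroke at R2
#4 stroke at I1
#5 stroke at I2
#6 stroke at Sf1

#6 |Sf1  (Sf1 (Sf) sets flow on bond)
#4 |I1  (prefer integral on I1)
#5 |I2  (prefer integral on I2)
#0 |J1  (only one effort-in slot at J1)
#1 |J2  (GY GY1: same side as bond 0)
#2 |R1  (0-jn J2 has e-setter on 1)
#3 |R2  (J2 effort already set via bond 1)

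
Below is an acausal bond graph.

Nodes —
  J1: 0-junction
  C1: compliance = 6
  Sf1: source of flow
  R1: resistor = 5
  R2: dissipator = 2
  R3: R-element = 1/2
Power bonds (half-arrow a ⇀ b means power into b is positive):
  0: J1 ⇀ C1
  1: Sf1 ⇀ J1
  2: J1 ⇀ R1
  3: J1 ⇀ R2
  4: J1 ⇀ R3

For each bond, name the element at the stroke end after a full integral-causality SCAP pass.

bond 0 stroke→J1
bond 1 stroke→Sf1
bond 2 stroke→R1
bond 3 stroke→R2
bond 4 stroke→R3

#1 stroke at Sf1  (Sf1: flow source, stroke at near end)
#0 stroke at J1  (C1 integral (e out))
#2 stroke at R1  (common-e at J1 fixed by 0)
#3 stroke at R2  (common-e at J1 fixed by 0)
#4 stroke at R3  (J1 effort already set via bond 0)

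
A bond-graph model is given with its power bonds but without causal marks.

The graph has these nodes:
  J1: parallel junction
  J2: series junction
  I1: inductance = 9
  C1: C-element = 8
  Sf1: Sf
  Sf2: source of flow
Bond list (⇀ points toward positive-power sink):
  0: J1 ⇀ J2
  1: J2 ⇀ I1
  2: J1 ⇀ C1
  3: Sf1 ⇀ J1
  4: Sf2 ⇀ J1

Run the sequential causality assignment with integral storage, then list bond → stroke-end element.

bond 0 stroke→J2
bond 1 stroke→I1
bond 2 stroke→J1
bond 3 stroke→Sf1
bond 4 stroke→Sf2

#3 stroke→Sf1  (Sf1: flow source, stroke at near end)
#4 stroke→Sf2  (Sf2: flow source, stroke at near end)
#1 stroke→I1  (prefer integral on I1)
#0 stroke→J2  (J2 flow already set via bond 1)
#2 stroke→J1  (J1 needs exactly one e-in)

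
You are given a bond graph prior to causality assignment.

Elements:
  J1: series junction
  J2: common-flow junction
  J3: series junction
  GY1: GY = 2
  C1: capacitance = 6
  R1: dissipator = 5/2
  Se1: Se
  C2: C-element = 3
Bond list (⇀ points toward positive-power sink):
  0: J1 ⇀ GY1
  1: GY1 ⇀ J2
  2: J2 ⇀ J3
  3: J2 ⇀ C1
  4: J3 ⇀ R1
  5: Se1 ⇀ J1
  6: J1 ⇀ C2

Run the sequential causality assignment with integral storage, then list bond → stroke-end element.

bond 0 stroke at GY1
bond 1 stroke at GY1
bond 2 stroke at J2
bond 3 stroke at J2
bond 4 stroke at J3
bond 5 stroke at J1
bond 6 stroke at J1

#5 stroke→J1  (source Se1 imposes e)
#3 stroke→J2  (C1: C, integral causality)
#6 stroke→J1  (C2 outputs effort q/C2)
#0 stroke→GY1  (J1 needs exactly one f-in)
#1 stroke→GY1  (GY GY1: same side as bond 0)
#2 stroke→J2  (J2: bond 1 brought flow, rest push out)
#4 stroke→J3  (common-f at J3 fixed by 2)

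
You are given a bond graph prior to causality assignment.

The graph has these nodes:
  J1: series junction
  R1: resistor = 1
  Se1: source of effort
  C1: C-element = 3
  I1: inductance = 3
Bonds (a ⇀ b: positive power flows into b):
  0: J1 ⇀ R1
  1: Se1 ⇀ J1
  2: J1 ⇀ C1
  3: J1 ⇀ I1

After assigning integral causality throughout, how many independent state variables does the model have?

β1 stroke at J1  (Se1: effort source, stroke at far end)
β2 stroke at J1  (prefer integral on C1)
β3 stroke at I1  (I1 outputs flow p/I1)
β0 stroke at J1  (1-jn J1 has f-setter on 3)

2  (C1, I1 all integral)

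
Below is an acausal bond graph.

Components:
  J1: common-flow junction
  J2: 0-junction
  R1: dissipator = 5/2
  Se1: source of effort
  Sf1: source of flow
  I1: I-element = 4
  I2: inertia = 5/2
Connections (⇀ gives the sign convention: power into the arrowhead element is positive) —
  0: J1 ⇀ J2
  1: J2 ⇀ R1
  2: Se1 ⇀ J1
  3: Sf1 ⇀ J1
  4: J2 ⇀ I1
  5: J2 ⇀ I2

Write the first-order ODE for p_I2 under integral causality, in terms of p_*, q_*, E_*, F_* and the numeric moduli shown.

bond 2 →J1  (Se1 fixes effort; stroke away)
bond 3 →Sf1  (Sf1 (Sf) sets flow on bond)
bond 0 →J1  (J1 flow already set via bond 3)
bond 4 →I1  (prefer integral on I1)
bond 5 →I2  (I2 integral (f out))
bond 1 →J2  (J2: last free bond brings effort in)

dp_I2/dt = 5*F_Sf1/2 - 5*p_I1/8 - p_I2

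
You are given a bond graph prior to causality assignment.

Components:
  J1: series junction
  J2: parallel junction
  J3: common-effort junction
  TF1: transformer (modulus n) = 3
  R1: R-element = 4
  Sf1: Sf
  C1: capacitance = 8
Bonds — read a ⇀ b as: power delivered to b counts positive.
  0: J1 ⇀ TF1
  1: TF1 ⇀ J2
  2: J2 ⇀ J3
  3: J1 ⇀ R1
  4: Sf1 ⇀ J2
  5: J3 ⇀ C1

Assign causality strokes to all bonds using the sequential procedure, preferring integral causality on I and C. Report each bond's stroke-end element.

b4 |Sf1  (Sf1: flow source, stroke at near end)
b5 |J3  (C1: C, integral causality)
b2 |J2  (J3: bond 5 brought effort, rest push out)
b1 |TF1  (J2: bond 2 brought effort, rest push out)
b0 |J1  (TF1 one-in-one-out from 1)
b3 |R1  (J1 needs exactly one f-in)

b0 stroke→J1
b1 stroke→TF1
b2 stroke→J2
b3 stroke→R1
b4 stroke→Sf1
b5 stroke→J3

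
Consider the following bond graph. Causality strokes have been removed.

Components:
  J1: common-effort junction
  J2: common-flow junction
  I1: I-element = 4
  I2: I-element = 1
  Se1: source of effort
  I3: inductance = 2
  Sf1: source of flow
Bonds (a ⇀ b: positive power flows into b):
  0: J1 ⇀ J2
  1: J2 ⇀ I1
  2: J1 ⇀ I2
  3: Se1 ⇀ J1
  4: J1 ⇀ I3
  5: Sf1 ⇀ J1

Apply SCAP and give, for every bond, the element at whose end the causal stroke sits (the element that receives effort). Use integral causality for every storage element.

b0 stroke at J2
b1 stroke at I1
b2 stroke at I2
b3 stroke at J1
b4 stroke at I3
b5 stroke at Sf1

β3 |J1  (Se1 (Se) sets effort on bond)
β5 |Sf1  (Sf1 fixes flow; stroke at Sf1)
β0 |J2  (J1 effort already set via bond 3)
β2 |I2  (J1: bond 3 brought effort, rest push out)
β4 |I3  (0-jn J1 has e-setter on 3)
β1 |I1  (J2 needs exactly one f-in)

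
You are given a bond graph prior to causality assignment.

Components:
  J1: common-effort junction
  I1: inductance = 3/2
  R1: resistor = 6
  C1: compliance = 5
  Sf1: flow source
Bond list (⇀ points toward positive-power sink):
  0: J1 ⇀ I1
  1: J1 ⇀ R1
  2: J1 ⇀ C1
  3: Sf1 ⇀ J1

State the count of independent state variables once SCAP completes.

2  (C1, I1 all integral)

bond 3 →Sf1  (Sf1: flow source, stroke at near end)
bond 0 →I1  (I1 outputs flow p/I1)
bond 2 →J1  (C1 outputs effort q/C1)
bond 1 →R1  (J1: bond 2 brought effort, rest push out)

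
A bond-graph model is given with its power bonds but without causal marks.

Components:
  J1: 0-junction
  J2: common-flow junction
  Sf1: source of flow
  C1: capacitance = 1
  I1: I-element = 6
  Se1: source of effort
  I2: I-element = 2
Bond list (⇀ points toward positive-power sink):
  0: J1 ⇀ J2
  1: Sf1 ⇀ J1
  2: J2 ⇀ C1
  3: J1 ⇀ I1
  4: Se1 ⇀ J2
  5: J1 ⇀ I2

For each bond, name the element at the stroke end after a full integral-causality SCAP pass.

b0 stroke→J1
b1 stroke→Sf1
b2 stroke→J2
b3 stroke→I1
b4 stroke→J2
b5 stroke→I2

b1 stroke→Sf1  (Sf1 fixes flow; stroke at Sf1)
b4 stroke→J2  (Se1: effort source, stroke at far end)
b2 stroke→J2  (prefer integral on C1)
b0 stroke→J1  (J2 needs exactly one f-in)
b3 stroke→I1  (common-e at J1 fixed by 0)
b5 stroke→I2  (0-jn J1 has e-setter on 0)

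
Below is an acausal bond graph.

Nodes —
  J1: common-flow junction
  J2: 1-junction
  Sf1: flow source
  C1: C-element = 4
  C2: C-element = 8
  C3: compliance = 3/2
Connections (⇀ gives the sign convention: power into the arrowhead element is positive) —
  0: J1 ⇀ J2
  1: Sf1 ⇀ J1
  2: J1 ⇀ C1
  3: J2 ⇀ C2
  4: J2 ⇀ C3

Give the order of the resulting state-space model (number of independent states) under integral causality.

β1 |Sf1  (Sf1: flow source, stroke at near end)
β0 |J1  (common-f at J1 fixed by 1)
β2 |J1  (J1: bond 1 brought flow, rest push out)
β3 |J2  (common-f at J2 fixed by 0)
β4 |J2  (J2: bond 0 brought flow, rest push out)

3  (C1, C2, C3 all integral)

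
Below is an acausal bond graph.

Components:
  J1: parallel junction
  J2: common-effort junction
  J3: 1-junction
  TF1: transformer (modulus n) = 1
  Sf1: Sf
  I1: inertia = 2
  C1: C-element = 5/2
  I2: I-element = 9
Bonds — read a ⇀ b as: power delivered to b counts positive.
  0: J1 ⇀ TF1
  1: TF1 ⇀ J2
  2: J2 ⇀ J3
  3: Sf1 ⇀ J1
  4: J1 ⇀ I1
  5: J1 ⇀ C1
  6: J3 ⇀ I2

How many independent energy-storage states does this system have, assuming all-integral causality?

3  (C1, I1, I2 all integral)

#3 |Sf1  (Sf1 (Sf) sets flow on bond)
#4 |I1  (I1 outputs flow p/I1)
#5 |J1  (C1 integral (e out))
#0 |TF1  (0-jn J1 has e-setter on 5)
#1 |J2  (through TF1, causality passes straight; one stroke at TF1)
#2 |J3  (common-e at J2 fixed by 1)
#6 |I2  (J3 needs exactly one f-in)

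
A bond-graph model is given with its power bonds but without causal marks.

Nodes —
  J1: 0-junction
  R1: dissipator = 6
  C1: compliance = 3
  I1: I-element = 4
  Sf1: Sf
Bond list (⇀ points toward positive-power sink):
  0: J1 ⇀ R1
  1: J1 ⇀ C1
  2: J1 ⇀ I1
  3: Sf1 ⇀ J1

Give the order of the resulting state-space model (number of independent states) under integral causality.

2  (C1, I1 all integral)

#3 stroke at Sf1  (Sf1 (Sf) sets flow on bond)
#1 stroke at J1  (C1 outputs effort q/C1)
#0 stroke at R1  (0-jn J1 has e-setter on 1)
#2 stroke at I1  (J1: bond 1 brought effort, rest push out)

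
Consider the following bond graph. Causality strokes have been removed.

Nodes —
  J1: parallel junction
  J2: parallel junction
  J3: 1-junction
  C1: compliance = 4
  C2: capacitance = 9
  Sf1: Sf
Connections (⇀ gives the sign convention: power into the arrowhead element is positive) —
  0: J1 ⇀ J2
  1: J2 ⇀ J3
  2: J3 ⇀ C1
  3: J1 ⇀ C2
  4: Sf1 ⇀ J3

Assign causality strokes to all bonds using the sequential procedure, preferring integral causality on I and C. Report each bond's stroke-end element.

#4 |Sf1  (Sf1 fixes flow; stroke at Sf1)
#1 |J3  (J3 flow already set via bond 4)
#2 |J3  (J3: bond 4 brought flow, rest push out)
#0 |J2  (closing 0-jn rule on J2)
#3 |J1  (only one effort-in slot at J1)

b0 →J2
b1 →J3
b2 →J3
b3 →J1
b4 →Sf1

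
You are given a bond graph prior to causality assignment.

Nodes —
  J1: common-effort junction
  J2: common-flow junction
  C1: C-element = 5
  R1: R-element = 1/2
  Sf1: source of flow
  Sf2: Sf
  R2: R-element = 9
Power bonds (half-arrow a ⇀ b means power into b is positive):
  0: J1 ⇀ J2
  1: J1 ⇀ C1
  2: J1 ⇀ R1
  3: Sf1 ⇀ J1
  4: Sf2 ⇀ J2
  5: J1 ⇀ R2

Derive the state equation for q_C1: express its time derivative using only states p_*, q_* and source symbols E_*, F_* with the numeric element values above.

dq_C1/dt = F_Sf1 - F_Sf2 - 19*q_C1/45

bond 3 stroke→Sf1  (source Sf1 imposes f)
bond 4 stroke→Sf2  (source Sf2 imposes f)
bond 0 stroke→J2  (J2: bond 4 brought flow, rest push out)
bond 1 stroke→J1  (prefer integral on C1)
bond 2 stroke→R1  (0-jn J1 has e-setter on 1)
bond 5 stroke→R2  (common-e at J1 fixed by 1)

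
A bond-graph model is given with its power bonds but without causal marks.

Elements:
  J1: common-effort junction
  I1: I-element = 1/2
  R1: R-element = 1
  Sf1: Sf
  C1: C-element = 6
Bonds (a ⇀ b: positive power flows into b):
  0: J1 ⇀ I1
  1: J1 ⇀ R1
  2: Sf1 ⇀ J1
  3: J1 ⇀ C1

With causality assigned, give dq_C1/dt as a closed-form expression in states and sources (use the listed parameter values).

#2 |Sf1  (source Sf1 imposes f)
#0 |I1  (I1: I, integral causality)
#3 |J1  (prefer integral on C1)
#1 |R1  (J1 effort already set via bond 3)

dq_C1/dt = F_Sf1 - 2*p_I1 - q_C1/6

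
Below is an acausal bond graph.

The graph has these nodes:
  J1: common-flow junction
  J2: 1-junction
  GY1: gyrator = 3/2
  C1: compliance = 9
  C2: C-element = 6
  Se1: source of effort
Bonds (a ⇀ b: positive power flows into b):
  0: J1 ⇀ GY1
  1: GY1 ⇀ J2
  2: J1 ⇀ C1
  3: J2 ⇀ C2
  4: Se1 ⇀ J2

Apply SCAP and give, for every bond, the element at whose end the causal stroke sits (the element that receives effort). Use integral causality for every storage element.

bond 4 |J2  (Se1: effort source, stroke at far end)
bond 2 |J1  (C1: C, integral causality)
bond 0 |GY1  (J1 needs exactly one f-in)
bond 1 |GY1  (through GY1, causality inverts; strokes same side of GY1)
bond 3 |J2  (1-jn J2 has f-setter on 1)

b0 →GY1
b1 →GY1
b2 →J1
b3 →J2
b4 →J2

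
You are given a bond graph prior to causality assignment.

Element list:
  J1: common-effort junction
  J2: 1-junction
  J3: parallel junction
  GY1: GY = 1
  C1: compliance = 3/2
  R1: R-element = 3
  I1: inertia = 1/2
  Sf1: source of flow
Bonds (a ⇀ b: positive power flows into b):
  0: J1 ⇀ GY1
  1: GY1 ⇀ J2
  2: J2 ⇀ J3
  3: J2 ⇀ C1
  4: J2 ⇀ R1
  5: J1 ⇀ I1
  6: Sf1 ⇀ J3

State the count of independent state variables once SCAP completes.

bond 6 stroke→Sf1  (source Sf1 imposes f)
bond 2 stroke→J3  (J3 needs exactly one e-in)
bond 1 stroke→J2  (1-jn J2 has f-setter on 2)
bond 3 stroke→J2  (J2: bond 2 brought flow, rest push out)
bond 4 stroke→J2  (common-f at J2 fixed by 2)
bond 0 stroke→J1  (GY1 both-in/both-out from 1)
bond 5 stroke→I1  (J1: bond 0 brought effort, rest push out)

2  (C1, I1 all integral)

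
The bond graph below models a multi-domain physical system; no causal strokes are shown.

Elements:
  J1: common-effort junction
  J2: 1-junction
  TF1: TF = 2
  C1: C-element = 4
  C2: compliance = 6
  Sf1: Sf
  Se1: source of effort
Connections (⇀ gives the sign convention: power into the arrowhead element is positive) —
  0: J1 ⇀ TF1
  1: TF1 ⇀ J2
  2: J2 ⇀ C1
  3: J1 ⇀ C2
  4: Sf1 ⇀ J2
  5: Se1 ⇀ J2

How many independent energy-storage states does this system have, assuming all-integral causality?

2  (C1, C2 all integral)

bond 4 |Sf1  (Sf1: flow source, stroke at near end)
bond 5 |J2  (Se1: effort source, stroke at far end)
bond 1 |J2  (J2 flow already set via bond 4)
bond 2 |J2  (1-jn J2 has f-setter on 4)
bond 0 |TF1  (TF TF1: opposite of bond 1)
bond 3 |J1  (only one effort-in slot at J1)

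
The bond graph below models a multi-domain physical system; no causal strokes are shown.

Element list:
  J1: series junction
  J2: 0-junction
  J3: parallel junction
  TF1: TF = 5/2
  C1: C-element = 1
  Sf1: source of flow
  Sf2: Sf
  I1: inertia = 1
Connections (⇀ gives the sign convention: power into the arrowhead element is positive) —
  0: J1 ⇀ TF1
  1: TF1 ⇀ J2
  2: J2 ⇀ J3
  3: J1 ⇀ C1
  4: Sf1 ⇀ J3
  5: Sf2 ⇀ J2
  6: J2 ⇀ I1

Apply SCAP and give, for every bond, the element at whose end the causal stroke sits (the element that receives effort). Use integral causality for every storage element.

bond 4 |Sf1  (Sf1: flow source, stroke at near end)
bond 5 |Sf2  (source Sf2 imposes f)
bond 2 |J3  (closing 0-jn rule on J3)
bond 3 |J1  (prefer integral on C1)
bond 0 |TF1  (closing 1-jn rule on J1)
bond 1 |J2  (through TF1, causality passes straight; one stroke at TF1)
bond 6 |I1  (common-e at J2 fixed by 1)

b0 |TF1
b1 |J2
b2 |J3
b3 |J1
b4 |Sf1
b5 |Sf2
b6 |I1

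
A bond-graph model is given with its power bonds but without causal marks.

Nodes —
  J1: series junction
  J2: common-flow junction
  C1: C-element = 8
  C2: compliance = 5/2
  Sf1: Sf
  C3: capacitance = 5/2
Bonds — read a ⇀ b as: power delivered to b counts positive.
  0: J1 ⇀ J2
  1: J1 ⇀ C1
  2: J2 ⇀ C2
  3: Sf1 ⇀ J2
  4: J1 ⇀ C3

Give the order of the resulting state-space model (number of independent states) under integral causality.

bond 3 stroke→Sf1  (source Sf1 imposes f)
bond 0 stroke→J2  (J2: bond 3 brought flow, rest push out)
bond 2 stroke→J2  (common-f at J2 fixed by 3)
bond 1 stroke→J1  (common-f at J1 fixed by 0)
bond 4 stroke→J1  (J1 flow already set via bond 0)

3  (C1, C2, C3 all integral)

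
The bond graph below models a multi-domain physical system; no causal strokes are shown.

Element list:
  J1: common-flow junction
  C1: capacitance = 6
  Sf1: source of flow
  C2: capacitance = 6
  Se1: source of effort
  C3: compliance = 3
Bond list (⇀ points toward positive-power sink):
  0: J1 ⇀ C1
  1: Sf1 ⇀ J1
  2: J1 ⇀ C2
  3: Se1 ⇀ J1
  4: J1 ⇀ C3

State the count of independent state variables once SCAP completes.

3  (C1, C2, C3 all integral)

bond 1 stroke at Sf1  (Sf1 fixes flow; stroke at Sf1)
bond 3 stroke at J1  (Se1 fixes effort; stroke away)
bond 0 stroke at J1  (J1 flow already set via bond 1)
bond 2 stroke at J1  (J1: bond 1 brought flow, rest push out)
bond 4 stroke at J1  (1-jn J1 has f-setter on 1)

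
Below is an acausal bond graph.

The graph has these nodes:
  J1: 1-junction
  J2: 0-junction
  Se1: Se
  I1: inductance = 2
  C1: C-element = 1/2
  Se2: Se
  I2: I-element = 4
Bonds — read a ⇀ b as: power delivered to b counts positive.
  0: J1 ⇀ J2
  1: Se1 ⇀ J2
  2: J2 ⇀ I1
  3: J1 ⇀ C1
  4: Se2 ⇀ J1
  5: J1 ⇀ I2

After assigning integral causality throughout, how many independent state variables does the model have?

b1 |J2  (Se1 (Se) sets effort on bond)
b4 |J1  (source Se2 imposes e)
b0 |J1  (J2: bond 1 brought effort, rest push out)
b2 |I1  (J2 effort already set via bond 1)
b3 |J1  (C1 integral (e out))
b5 |I2  (J1: last free bond brings flow in)

3  (C1, I1, I2 all integral)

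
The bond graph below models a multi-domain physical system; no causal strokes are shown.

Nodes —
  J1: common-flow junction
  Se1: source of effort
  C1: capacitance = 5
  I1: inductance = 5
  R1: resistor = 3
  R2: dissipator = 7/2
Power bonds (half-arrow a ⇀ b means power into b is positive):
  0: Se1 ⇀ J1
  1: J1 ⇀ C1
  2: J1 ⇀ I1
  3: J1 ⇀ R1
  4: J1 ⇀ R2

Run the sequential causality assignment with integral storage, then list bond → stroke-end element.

#0 →J1
#1 →J1
#2 →I1
#3 →J1
#4 →J1

b0 →J1  (Se1: effort source, stroke at far end)
b1 →J1  (C1 integral (e out))
b2 →I1  (I1 outputs flow p/I1)
b3 →J1  (J1: bond 2 brought flow, rest push out)
b4 →J1  (J1: bond 2 brought flow, rest push out)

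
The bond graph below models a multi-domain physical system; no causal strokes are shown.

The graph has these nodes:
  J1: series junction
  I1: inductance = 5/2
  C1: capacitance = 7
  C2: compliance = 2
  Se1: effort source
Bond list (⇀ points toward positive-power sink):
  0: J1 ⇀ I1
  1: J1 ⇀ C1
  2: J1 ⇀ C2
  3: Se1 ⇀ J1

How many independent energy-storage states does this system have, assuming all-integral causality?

#3 |J1  (source Se1 imposes e)
#0 |I1  (I1 outputs flow p/I1)
#1 |J1  (1-jn J1 has f-setter on 0)
#2 |J1  (J1: bond 0 brought flow, rest push out)

3  (C1, C2, I1 all integral)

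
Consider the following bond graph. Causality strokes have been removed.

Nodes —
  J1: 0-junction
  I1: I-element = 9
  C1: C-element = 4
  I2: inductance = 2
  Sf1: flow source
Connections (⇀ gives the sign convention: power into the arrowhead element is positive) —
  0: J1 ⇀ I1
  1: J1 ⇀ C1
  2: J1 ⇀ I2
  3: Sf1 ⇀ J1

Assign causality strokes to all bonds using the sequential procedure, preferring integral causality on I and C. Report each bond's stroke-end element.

#3 stroke→Sf1  (Sf1 fixes flow; stroke at Sf1)
#0 stroke→I1  (I1: I, integral causality)
#1 stroke→J1  (C1: C, integral causality)
#2 stroke→I2  (common-e at J1 fixed by 1)

#0 →I1
#1 →J1
#2 →I2
#3 →Sf1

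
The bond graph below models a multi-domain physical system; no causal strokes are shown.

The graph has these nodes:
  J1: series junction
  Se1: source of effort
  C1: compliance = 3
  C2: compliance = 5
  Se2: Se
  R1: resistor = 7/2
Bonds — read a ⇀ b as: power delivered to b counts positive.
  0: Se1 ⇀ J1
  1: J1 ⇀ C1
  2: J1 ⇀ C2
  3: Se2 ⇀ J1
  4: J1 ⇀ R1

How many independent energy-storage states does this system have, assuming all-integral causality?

2  (C1, C2 all integral)

b0 |J1  (Se1 (Se) sets effort on bond)
b3 |J1  (Se2 fixes effort; stroke away)
b1 |J1  (prefer integral on C1)
b2 |J1  (C2: C, integral causality)
b4 |R1  (only one flow-in slot at J1)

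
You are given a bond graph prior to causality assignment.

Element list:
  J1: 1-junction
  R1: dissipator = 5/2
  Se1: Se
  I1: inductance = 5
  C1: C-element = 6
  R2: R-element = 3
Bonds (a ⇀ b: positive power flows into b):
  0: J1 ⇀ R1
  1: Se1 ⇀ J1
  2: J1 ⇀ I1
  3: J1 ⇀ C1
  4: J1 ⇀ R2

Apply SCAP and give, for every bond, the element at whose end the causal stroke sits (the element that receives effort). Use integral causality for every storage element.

β1 →J1  (source Se1 imposes e)
β2 →I1  (I1 integral (f out))
β0 →J1  (1-jn J1 has f-setter on 2)
β3 →J1  (J1 flow already set via bond 2)
β4 →J1  (J1 flow already set via bond 2)

#0 stroke at J1
#1 stroke at J1
#2 stroke at I1
#3 stroke at J1
#4 stroke at J1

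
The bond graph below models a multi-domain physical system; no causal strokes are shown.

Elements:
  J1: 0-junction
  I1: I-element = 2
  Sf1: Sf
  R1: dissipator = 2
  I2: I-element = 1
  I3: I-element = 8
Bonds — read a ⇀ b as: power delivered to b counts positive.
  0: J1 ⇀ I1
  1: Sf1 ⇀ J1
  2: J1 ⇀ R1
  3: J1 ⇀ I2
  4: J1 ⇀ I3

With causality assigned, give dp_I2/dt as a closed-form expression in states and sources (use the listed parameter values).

dp_I2/dt = 2*F_Sf1 - p_I1 - 2*p_I2 - p_I3/4

#1 |Sf1  (Sf1: flow source, stroke at near end)
#0 |I1  (I1: I, integral causality)
#3 |I2  (I2 integral (f out))
#4 |I3  (I3: I, integral causality)
#2 |J1  (closing 0-jn rule on J1)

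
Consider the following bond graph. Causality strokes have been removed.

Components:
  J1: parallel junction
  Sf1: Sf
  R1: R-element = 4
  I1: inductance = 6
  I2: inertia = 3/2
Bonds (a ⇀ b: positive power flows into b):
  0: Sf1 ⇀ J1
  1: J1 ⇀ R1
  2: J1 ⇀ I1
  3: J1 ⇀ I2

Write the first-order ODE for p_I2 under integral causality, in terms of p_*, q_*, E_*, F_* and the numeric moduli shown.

dp_I2/dt = 4*F_Sf1 - 2*p_I1/3 - 8*p_I2/3

β0 stroke→Sf1  (Sf1 (Sf) sets flow on bond)
β2 stroke→I1  (I1 integral (f out))
β3 stroke→I2  (I2 integral (f out))
β1 stroke→J1  (J1 needs exactly one e-in)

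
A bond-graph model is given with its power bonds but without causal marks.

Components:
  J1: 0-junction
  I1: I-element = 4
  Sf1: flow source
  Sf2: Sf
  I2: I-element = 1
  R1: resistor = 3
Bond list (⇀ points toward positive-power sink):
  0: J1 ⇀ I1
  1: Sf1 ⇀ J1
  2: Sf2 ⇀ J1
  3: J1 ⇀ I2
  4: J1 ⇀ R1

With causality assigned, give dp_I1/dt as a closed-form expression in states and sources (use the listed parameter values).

dp_I1/dt = 3*F_Sf1 + 3*F_Sf2 - 3*p_I1/4 - 3*p_I2

#1 stroke→Sf1  (Sf1 fixes flow; stroke at Sf1)
#2 stroke→Sf2  (source Sf2 imposes f)
#0 stroke→I1  (prefer integral on I1)
#3 stroke→I2  (I2: I, integral causality)
#4 stroke→J1  (J1 needs exactly one e-in)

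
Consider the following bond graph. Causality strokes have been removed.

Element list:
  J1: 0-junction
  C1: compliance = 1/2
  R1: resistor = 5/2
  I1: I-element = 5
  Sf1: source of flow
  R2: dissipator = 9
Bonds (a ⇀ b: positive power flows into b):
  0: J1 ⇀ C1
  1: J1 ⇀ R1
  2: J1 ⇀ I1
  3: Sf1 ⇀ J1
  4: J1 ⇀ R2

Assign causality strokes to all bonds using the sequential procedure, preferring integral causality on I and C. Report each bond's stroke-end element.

bond 0 |J1
bond 1 |R1
bond 2 |I1
bond 3 |Sf1
bond 4 |R2

bond 3 stroke→Sf1  (source Sf1 imposes f)
bond 0 stroke→J1  (C1: C, integral causality)
bond 1 stroke→R1  (J1: bond 0 brought effort, rest push out)
bond 2 stroke→I1  (common-e at J1 fixed by 0)
bond 4 stroke→R2  (J1 effort already set via bond 0)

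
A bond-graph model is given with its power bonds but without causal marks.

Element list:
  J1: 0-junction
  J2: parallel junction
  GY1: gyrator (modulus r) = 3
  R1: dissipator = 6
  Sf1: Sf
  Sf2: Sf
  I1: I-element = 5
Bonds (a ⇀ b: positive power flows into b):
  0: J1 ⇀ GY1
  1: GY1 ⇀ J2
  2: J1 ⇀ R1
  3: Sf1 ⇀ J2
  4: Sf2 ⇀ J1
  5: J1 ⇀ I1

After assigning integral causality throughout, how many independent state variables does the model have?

β3 stroke at Sf1  (Sf1: flow source, stroke at near end)
β4 stroke at Sf2  (Sf2 (Sf) sets flow on bond)
β1 stroke at J2  (closing 0-jn rule on J2)
β0 stroke at J1  (through GY1, causality inverts; strokes same side of GY1)
β2 stroke at R1  (J1: bond 0 brought effort, rest push out)
β5 stroke at I1  (common-e at J1 fixed by 0)

1  (I1 all integral)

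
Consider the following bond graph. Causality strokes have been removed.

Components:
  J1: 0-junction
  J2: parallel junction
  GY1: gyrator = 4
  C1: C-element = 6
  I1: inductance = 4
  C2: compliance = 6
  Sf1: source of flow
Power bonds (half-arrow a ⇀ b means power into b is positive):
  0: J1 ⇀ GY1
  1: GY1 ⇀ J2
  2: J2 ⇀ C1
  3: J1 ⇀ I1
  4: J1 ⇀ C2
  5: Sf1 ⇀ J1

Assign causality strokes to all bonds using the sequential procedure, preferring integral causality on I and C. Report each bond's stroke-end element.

#0 →GY1
#1 →GY1
#2 →J2
#3 →I1
#4 →J1
#5 →Sf1

β5 stroke at Sf1  (Sf1 (Sf) sets flow on bond)
β2 stroke at J2  (C1: C, integral causality)
β1 stroke at GY1  (J2: bond 2 brought effort, rest push out)
β0 stroke at GY1  (GY1: gyrator matches bond 1)
β3 stroke at I1  (I1: I, integral causality)
β4 stroke at J1  (J1 needs exactly one e-in)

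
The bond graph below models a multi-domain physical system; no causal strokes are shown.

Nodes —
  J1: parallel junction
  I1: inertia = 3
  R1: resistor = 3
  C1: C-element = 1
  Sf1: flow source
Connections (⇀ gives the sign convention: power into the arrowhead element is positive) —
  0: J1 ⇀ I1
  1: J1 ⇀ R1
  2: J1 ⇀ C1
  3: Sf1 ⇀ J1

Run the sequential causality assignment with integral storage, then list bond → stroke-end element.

β3 →Sf1  (Sf1 (Sf) sets flow on bond)
β0 →I1  (I1 integral (f out))
β2 →J1  (C1 integral (e out))
β1 →R1  (0-jn J1 has e-setter on 2)

#0 stroke at I1
#1 stroke at R1
#2 stroke at J1
#3 stroke at Sf1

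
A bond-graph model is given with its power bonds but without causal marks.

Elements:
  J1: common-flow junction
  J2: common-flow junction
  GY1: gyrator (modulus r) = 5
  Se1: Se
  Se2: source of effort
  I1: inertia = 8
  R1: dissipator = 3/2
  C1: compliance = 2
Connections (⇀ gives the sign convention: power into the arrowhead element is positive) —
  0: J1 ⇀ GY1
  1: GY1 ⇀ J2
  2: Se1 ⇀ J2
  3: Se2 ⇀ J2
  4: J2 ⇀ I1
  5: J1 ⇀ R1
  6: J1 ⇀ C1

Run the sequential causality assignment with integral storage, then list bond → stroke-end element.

b0 |J1
b1 |J2
b2 |J2
b3 |J2
b4 |I1
b5 |R1
b6 |J1

β2 →J2  (Se1: effort source, stroke at far end)
β3 →J2  (Se2 (Se) sets effort on bond)
β4 →I1  (I1 integral (f out))
β1 →J2  (J2 flow already set via bond 4)
β0 →J1  (GY1: gyrator matches bond 1)
β6 →J1  (C1: C, integral causality)
β5 →R1  (J1: last free bond brings flow in)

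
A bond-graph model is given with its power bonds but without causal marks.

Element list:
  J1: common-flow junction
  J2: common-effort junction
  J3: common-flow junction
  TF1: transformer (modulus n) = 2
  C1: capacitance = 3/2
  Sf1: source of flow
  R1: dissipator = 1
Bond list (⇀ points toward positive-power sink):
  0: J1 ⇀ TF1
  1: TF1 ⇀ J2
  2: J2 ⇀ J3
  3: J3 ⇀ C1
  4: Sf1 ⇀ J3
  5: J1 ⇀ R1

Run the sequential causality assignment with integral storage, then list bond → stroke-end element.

β0 stroke at TF1
β1 stroke at J2
β2 stroke at J3
β3 stroke at J3
β4 stroke at Sf1
β5 stroke at J1

b4 stroke at Sf1  (source Sf1 imposes f)
b2 stroke at J3  (1-jn J3 has f-setter on 4)
b3 stroke at J3  (J3 flow already set via bond 4)
b1 stroke at J2  (J2: last free bond brings effort in)
b0 stroke at TF1  (TF1: transformer flips bond 1)
b5 stroke at J1  (J1 flow already set via bond 0)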